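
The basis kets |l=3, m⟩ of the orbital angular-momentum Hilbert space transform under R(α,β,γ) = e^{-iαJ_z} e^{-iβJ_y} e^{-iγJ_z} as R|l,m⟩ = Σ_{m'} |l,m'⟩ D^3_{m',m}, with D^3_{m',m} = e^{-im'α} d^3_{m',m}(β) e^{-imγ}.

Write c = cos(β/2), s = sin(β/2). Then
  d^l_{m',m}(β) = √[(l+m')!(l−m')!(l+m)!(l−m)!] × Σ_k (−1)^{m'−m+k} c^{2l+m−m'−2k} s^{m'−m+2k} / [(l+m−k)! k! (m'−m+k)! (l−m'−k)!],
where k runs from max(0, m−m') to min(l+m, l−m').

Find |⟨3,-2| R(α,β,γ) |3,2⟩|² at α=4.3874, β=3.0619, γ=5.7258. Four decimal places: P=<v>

Split into d^3_{-2,2}(β=3.0619) × two z-phases.
Half-angle: c=0.039836, s=0.999206. N=√(1·120·120·1)=120.000000
k∈{4,5} keeps every argument non-negative
  k=4: (−1)^0·120.0000/(24)·0.0398^2·0.9992^4 = +0.007909
  k=5: (−1)^1·120.0000/(120)·0.0398^0·0.9992^6 = -0.995247
d^3_{-2,2}(3.0619) = +0.007909 -0.995247 = -0.987338
|D^3_{-2,2}|² = |d^3_{-2,2}(β)|² = (-0.987338)² = 0.974836 (the z-rotation phases have unit modulus)

P=0.9748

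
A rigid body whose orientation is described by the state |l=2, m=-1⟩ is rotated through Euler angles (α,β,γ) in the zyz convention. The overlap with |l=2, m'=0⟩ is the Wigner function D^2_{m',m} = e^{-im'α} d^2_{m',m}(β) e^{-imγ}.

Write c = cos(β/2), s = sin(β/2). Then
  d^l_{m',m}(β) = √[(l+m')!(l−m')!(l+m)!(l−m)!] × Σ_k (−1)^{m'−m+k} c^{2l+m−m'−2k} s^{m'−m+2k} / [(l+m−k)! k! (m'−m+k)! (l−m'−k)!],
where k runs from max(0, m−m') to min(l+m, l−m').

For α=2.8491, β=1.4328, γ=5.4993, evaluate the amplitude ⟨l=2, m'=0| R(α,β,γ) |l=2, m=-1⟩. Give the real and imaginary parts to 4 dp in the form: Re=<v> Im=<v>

Re=-0.1182 Im=0.1178

D^2_{0,-1}(2.8491,1.4328,5.4993) = e^{-i·0·2.8491}·d^2_{0,-1}(1.4328)·e^{-i·-1·5.4993}. Compute d first:
With c≡cos(β/2)=0.754175 and s≡sin(β/2)=0.656674, N=[2·2·1·6]^{1/2}=4.898979
k: max(0,(-1)−(0))=0 … min(2+(-1),2−(0))=1
  k=0: (−1)^1·4.8990/(2)·0.7542^3·0.6567^1 = -0.689987
  k=1: (−1)^2·4.8990/(2)·0.7542^1·0.6567^3 = +0.523115
d^2_{0,-1}(1.4328) = -0.689987 +0.523115 = -0.166873
Attach z-rotation phases: D = e^{-i(0)(2.8491)}·(-0.166873)·e^{-i(-1)(5.4993)} = -0.118175+0.117818i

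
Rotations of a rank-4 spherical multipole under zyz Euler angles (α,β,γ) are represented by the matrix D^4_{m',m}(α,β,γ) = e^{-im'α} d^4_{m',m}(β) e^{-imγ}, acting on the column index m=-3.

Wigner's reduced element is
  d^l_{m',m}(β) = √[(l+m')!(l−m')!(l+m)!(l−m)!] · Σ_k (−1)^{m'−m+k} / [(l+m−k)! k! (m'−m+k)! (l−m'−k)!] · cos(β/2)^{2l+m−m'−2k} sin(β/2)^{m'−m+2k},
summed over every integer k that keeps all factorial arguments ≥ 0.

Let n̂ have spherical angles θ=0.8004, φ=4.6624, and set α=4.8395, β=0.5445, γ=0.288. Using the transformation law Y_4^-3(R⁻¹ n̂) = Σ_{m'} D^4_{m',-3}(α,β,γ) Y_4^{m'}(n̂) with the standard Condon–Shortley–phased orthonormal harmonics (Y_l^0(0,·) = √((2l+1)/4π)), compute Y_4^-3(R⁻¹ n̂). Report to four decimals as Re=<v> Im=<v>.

Need the full column D^4_{m',-3} for m'=−4..4 at α=4.8395, β=0.5445, γ=0.288.
cos(β/2)=0.963168, sin(β/2)=0.268899
d^4_{-4,-3}: single k=1 term ⇒ +0.584857;  D = +0.115249+0.573390i
d^4_{-3,-3}: k∈[0..1] ⇒ +0.740658 -0.404101 = +0.336556;  D = -0.318888+0.107613i
d^4_{-2,-3}: k∈[0..1] ⇒ -0.773693 +0.180911 = -0.592782;  D = +0.259213+0.533104i
d^4_{-1,-3}: k∈[0..1] ⇒ +0.458208 -0.059523 = +0.398685;  D = +0.333554-0.218384i
d^4_{0,-3}: k∈[0..1] ⇒ -0.190697 +0.014863 = -0.175834;  D = -0.114186-0.133712i
d^4_{1,-3}: k∈[0..1] ⇒ +0.059523 -0.002784 = +0.056740;  D = -0.038128+0.042019i
d^4_{2,-3}: k∈[0..1] ⇒ -0.014101 +0.000366 = -0.013734;  D = +0.011259+0.007865i
d^4_{3,-3}: k∈[0..1] ⇒ +0.002455 -0.000027 = +0.002428;  D = +0.001127-0.002150i
d^4_{4,-3}: single k=0 term ⇒ -0.000277;  D = -0.000260-0.000096i
Y_4^{m'}(θ=0.8004,φ=4.6624) and Σ D·Y over m':
  (+0.1152+0.5734i)·(+0.1150+0.0233i)  (-0.3189+0.1076i)·(+0.0481-0.3185i)  (+0.2592+0.5331i)·(-0.4105-0.0412i)  (+0.3336-0.2184i)·(-0.0047+0.0933i)  (-0.1142-0.1337i)·(-0.3509+0.0000i)  (-0.0381+0.0420i)·(+0.0047+0.0933i)  (+0.0113+0.0079i)·(-0.4105+0.0412i)  (+0.0011-0.0022i)·(-0.0481-0.3185i)  (-0.0003-0.0001i)·(+0.1150-0.0233i)
Y_4^-3(R⁻¹ n̂) = -0.016577+0.018530i

Re=-0.0166 Im=0.0185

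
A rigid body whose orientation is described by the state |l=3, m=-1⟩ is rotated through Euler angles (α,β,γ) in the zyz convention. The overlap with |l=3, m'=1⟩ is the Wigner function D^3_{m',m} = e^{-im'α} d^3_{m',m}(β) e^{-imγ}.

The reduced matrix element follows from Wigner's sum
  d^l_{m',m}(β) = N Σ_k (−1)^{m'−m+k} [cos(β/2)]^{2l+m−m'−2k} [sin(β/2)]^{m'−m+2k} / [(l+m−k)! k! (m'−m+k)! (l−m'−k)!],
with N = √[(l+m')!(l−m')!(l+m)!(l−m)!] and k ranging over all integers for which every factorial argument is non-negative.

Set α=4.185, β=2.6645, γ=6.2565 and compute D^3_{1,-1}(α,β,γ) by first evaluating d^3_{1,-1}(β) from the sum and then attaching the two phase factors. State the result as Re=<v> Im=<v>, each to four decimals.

Re=-0.2214 Im=0.4045

Split into d^3_{1,-1}(β=2.6645) × two z-phases.
c=cos(2.6645/2)=0.236290, s=sin(2.6645/2)=0.971682; N=√[24·2·2·24]=48.000000
Admissible k: 0..2 (factorial args all ≥0)
  k=0: (−1)^2·48.0000/(8)·0.2363^4·0.9717^2 = +0.017660
  k=1: (−1)^3·48.0000/(6)·0.2363^2·0.9717^4 = -0.398180
  k=2: (−1)^4·48.0000/(48)·0.2363^0·0.9717^6 = +0.841679
d^3_{1,-1}(2.6645) = +0.017660 -0.398180 +0.841679 = +0.461158
Phases: e^{-i·(1)·4.185}=-0.503279+0.864124i, e^{-i·(-1)·6.2565}=+0.999644-0.026682i ⇒ D=-0.221376+0.404549i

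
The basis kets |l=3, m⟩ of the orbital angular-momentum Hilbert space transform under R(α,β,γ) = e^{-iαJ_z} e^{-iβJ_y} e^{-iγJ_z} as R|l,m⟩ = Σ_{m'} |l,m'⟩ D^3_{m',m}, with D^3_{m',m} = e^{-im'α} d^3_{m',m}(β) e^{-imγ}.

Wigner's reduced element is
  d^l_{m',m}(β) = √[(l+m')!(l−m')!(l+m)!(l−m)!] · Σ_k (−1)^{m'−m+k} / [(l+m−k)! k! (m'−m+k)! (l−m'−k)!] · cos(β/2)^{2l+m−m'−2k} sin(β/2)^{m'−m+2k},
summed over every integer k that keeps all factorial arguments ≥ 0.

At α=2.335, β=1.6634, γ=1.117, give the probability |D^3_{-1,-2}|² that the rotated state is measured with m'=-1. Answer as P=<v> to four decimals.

D^3_{-1,-2}(2.335,1.6634,1.117) = e^{-i·-1·2.335}·d^3_{-1,-2}(1.6634)·e^{-i·-2·1.117}. Compute d first:
c=cos(1.6634/2)=0.673620, s=sin(1.6634/2)=0.739078; N=√[2·24·1·120]=75.894664
k: max(0,(-2)−(-1))=0 … min(3+(-2),3−(-1))=1
  k=0: (−1)^1·75.8947/(24)·0.6736^5·0.7391^1 = -0.324165
  k=1: (−1)^2·75.8947/(12)·0.6736^3·0.7391^3 = +0.780451
d^3_{-1,-2}(1.6634) = -0.324165 +0.780451 = +0.456286
|D^3_{-1,-2}|² = |d^3_{-1,-2}(β)|² = (+0.456286)² = 0.208197 (the z-rotation phases have unit modulus)

P=0.2082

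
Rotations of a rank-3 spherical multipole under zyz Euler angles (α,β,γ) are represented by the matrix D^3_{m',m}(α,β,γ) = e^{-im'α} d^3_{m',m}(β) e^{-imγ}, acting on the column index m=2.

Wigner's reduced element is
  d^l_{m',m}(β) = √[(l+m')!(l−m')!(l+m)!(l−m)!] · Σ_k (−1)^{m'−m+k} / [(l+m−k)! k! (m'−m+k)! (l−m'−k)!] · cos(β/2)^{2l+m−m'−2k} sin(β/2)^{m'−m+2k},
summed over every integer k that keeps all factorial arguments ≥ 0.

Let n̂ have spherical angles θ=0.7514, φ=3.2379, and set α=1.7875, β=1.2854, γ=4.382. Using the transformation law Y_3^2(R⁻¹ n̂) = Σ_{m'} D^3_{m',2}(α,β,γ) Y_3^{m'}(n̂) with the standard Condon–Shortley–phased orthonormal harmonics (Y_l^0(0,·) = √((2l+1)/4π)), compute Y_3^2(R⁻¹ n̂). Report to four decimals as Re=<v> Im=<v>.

Need the full column D^3_{m',2} for m'=−3..3 at α=1.7875, β=1.2854, γ=4.382.
cos(β/2)=0.800480, sin(β/2)=0.599359
d^3_{-3,2}: single k=5 term ⇒ +0.151657;  D = -0.146563+0.038974i
d^3_{-2,2}: k∈[4..5] ⇒ +0.413446 -0.046358 = +0.367089;  D = +0.168410+0.326179i
d^3_{-1,2}: k∈[3..4] ⇒ +0.698462 -0.195788 = +0.502675;  D = +0.386623-0.321254i
d^3_{0,2}: k∈[2..3] ⇒ +0.807862 -0.452908 = +0.354954;  D = -0.280242-0.217847i
d^3_{1,2}: k∈[1..2] ⇒ +0.622932 -0.698462 = -0.075531;  D = +0.032450-0.068205i
d^3_{2,2}: k∈[0..1] ⇒ +0.263090 -0.737474 = -0.474384;  D = -0.462175-0.106934i
d^3_{3,2}: single k=0 term ⇒ -0.482521;  D = -0.005147+0.482493i
Y_3^{m'}(θ=0.7514,φ=3.2379) and Σ D·Y over m':
  (-0.1466+0.0390i)·(-0.1272+0.0378i)  (+0.1684+0.3262i)·(+0.3416-0.0666i)  (+0.3866-0.3213i)·(-0.3667+0.0354i)  (-0.2802-0.2178i)·(-0.0900+0.0000i)  (+0.0324-0.0682i)·(+0.3667+0.0354i)  (-0.4622-0.1069i)·(+0.3416+0.0666i)  (-0.0051+0.4825i)·(+0.1272+0.0378i)
Y_3^2(R⁻¹ n̂) = -0.164072+0.210827i

Re=-0.1641 Im=0.2108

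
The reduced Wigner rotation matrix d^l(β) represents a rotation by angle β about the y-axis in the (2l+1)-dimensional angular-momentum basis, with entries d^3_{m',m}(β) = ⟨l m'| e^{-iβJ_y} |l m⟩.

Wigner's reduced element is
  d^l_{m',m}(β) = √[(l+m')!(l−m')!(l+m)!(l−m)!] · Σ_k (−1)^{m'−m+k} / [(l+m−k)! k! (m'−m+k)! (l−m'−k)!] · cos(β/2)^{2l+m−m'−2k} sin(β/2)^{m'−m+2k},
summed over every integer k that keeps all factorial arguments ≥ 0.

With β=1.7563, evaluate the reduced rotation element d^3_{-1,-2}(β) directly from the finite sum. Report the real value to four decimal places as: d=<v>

d=0.4922

d^3_{-1,-2}(β=1.7563) via Wigner's sum:
With c≡cos(β/2)=0.638576 and s≡sin(β/2)=0.769559, N=[2·24·1·120]^{1/2}=75.894664
Admissible k: 0..1 (factorial args all ≥0)
  k=0: (−1)^1·75.8947/(24)·0.6386^5·0.7696^1 = -0.258407
  k=1: (−1)^2·75.8947/(12)·0.6386^3·0.7696^3 = +0.750573
d^3_{-1,-2}(1.7563) = -0.258407 +0.750573 = +0.492166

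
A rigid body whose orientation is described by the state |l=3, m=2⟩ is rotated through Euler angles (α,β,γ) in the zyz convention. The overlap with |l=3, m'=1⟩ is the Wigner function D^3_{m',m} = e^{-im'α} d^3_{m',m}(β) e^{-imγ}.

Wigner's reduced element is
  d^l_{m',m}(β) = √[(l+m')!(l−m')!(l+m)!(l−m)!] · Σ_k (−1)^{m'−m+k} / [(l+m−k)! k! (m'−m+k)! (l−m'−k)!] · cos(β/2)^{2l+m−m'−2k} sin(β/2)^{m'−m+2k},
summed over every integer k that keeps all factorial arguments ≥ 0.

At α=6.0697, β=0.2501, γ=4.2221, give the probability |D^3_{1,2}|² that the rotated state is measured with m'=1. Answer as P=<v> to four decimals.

P=0.1349

First d^3_{1,2}(β=0.2501), then the phase factors e^{-i(1)α} and e^{-i(2)γ}:
Half-angle: c=0.992191, s=0.124724. N=√(24·2·120·1)=75.894664
k∈{1,2} keeps every argument non-negative
  k=1: (−1)^0·75.8947/(24)·0.9922^5·0.1247^1 = +0.379253
  k=2: (−1)^1·75.8947/(12)·0.9922^3·0.1247^3 = -0.011986
d^3_{1,2}(0.2501) = +0.379253 -0.011986 = +0.367267
|D^3_{1,2}|² = |d^3_{1,2}(β)|² = (+0.367267)² = 0.134885 (the z-rotation phases have unit modulus)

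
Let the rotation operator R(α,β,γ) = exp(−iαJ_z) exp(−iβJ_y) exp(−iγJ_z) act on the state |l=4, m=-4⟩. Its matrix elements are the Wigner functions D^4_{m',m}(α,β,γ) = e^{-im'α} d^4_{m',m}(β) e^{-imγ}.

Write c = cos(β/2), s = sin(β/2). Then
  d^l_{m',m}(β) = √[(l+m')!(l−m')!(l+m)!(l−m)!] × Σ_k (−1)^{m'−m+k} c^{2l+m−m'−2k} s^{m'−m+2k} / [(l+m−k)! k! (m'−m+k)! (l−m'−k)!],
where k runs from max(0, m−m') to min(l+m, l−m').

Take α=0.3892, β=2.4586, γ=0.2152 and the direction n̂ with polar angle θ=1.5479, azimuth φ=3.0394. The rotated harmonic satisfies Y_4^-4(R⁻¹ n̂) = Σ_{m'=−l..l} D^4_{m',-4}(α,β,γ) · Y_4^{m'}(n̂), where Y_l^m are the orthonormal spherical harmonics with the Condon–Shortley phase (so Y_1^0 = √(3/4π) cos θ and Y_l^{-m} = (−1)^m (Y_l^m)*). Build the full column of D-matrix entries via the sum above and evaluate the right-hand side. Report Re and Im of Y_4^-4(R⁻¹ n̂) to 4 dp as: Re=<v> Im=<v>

Need the full column D^4_{m',-4} for m'=−4..4 at α=0.3892, β=2.4586, γ=0.2152.
cos(β/2)=0.334897, sin(β/2)=0.942255
d^4_{-4,-4}: single k=0 term ⇒ +0.000158;  D = -0.000119+0.000105i
d^4_{-3,-4}: single k=0 term ⇒ -0.001259;  D = +0.000556-0.001130i
d^4_{-2,-4}: single k=0 term ⇒ +0.006628;  D = -0.000453+0.006613i
d^4_{-1,-4}: single k=0 term ⇒ -0.026373;  D = -0.008316-0.025027i
d^4_{0,-4}: single k=0 term ⇒ +0.082960;  D = +0.054076+0.062914i
d^4_{1,-4}: single k=0 term ⇒ -0.208771;  D = -0.185982-0.094847i
d^4_{2,-4}: single k=0 term ⇒ +0.415348;  D = +0.413939+0.034186i
d^4_{3,-4}: single k=0 term ⇒ -0.624647;  D = -0.595479+0.188649i
d^4_{4,-4}: single k=0 term ⇒ +0.621364;  D = +0.476843-0.398390i
Y_4^{m'}(θ=1.5479,φ=3.0394) and Σ D·Y over m':
  (-0.0001+0.0001i)·(+0.4056+0.1757i)  (+0.0006-0.0011i)·(-0.0273-0.0086i)  (-0.0005+0.0066i)·(-0.3262-0.0676i)  (-0.0083-0.0250i)·(+0.0323+0.0033i)  (+0.0541+0.0629i)·(+0.3157+0.0000i)  (-0.1860-0.0948i)·(-0.0323+0.0033i)  (+0.4139+0.0342i)·(-0.3262+0.0676i)  (-0.5955+0.1886i)·(+0.0273-0.0086i)  (+0.4768-0.3984i)·(+0.4056-0.1757i)
Y_4^-4(R⁻¹ n̂) = -0.004825-0.198868i

Re=-0.0048 Im=-0.1989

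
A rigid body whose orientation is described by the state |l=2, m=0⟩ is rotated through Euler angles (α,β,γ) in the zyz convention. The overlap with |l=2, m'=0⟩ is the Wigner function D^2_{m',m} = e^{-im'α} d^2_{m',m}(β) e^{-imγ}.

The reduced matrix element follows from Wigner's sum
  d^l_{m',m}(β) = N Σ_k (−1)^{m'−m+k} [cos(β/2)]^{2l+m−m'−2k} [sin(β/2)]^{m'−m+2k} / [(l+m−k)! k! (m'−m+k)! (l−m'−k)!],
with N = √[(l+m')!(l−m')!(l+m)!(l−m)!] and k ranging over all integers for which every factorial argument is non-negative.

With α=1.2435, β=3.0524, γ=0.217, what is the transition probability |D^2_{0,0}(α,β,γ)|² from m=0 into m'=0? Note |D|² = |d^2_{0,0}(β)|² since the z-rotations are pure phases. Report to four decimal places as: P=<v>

P=0.9763

Split into d^2_{0,0}(β=3.0524) × two z-phases.
c=cos(3.0524/2)=0.044582, s=sin(3.0524/2)=0.999006; N=√[2·2·2·2]=4.000000
Admissible k: 0..2 (factorial args all ≥0)
  k=0: (−1)^0·4.0000/(4)·0.0446^4·0.9990^0 = +0.000004
  k=1: (−1)^1·4.0000/(1)·0.0446^2·0.9990^2 = -0.007934
  k=2: (−1)^2·4.0000/(4)·0.0446^0·0.9990^4 = +0.996029
d^2_{0,0}(3.0524) = +0.000004 -0.007934 +0.996029 = +0.988099
|D^2_{0,0}|² = |d^2_{0,0}(β)|² = (+0.988099)² = 0.976339 (the z-rotation phases have unit modulus)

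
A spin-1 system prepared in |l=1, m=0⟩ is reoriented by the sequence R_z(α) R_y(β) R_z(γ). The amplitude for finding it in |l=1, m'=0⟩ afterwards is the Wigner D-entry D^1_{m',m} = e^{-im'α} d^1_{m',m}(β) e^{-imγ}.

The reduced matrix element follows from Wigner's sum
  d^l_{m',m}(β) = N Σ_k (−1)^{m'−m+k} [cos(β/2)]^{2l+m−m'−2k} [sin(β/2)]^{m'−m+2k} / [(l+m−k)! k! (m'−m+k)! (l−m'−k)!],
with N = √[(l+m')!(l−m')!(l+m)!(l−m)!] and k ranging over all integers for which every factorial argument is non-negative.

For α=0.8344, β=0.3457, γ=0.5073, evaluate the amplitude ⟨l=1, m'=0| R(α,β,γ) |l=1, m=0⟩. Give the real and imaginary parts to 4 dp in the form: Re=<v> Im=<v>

D^1_{0,0}(0.8344,0.3457,0.5073) = e^{-i·0·0.8344}·d^1_{0,0}(0.3457)·e^{-i·0·0.5073}. Compute d first:
Half-angle: c=0.985099, s=0.171991. N=√(1·1·1·1)=1.000000
k∈{0,1} keeps every argument non-negative
  k=0: (−1)^0·1.0000/(1)·0.9851^2·0.1720^0 = +0.970419
  k=1: (−1)^1·1.0000/(1)·0.9851^0·0.1720^2 = -0.029581
d^1_{0,0}(0.3457) = +0.970419 -0.029581 = +0.940838
Phases: e^{-i·(0)·0.8344}=+1.000000+0.000000i, e^{-i·(0)·0.5073}=+1.000000+0.000000i ⇒ D=+0.940838+0.000000i

Re=0.9408 Im=0.0000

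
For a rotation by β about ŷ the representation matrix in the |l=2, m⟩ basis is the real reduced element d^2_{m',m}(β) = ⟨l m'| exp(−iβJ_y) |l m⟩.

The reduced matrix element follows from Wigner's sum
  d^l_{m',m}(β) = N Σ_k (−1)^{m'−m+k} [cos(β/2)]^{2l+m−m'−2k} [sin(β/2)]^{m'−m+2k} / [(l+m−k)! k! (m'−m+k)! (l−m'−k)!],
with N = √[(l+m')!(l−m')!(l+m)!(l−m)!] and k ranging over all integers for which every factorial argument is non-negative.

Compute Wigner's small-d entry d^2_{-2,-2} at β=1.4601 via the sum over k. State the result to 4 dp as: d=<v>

d^2_{-2,-2}(β=1.4601) via Wigner's sum:
With c≡cos(β/2)=0.745141 and s≡sin(β/2)=0.666907, N=[1·24·1·24]^{1/2}=24.000000
k: max(0,(-2)−(-2))=0 … min(2+(-2),2−(-2))=0
  k=0: (−1)^0·24.0000/(24)·0.7451^4·0.6669^0 = +0.308286
d^2_{-2,-2}(1.4601) = +0.308286

d=0.3083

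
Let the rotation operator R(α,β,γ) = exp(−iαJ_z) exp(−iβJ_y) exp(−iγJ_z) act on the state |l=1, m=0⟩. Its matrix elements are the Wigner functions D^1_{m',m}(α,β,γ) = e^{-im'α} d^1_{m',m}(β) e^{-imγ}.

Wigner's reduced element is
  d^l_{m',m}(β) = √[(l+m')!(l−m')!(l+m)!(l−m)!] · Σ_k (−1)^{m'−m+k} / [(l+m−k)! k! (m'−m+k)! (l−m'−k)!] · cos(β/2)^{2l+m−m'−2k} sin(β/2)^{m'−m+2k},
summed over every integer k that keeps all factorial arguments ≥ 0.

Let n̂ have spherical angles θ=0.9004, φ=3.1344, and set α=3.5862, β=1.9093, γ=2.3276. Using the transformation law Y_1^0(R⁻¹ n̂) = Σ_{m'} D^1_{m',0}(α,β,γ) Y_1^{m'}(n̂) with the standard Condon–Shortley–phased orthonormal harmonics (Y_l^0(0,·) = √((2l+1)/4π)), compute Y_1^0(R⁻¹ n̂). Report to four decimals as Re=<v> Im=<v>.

Re=0.2241 Im=0.0000

Need the full column D^1_{m',0} for m'=−1..1 at α=3.5862, β=1.9093, γ=2.3276.
cos(β/2)=0.577894, sin(β/2)=0.816112
d^1_{-1,0}: single k=1 term ⇒ +0.666980;  D = -0.602136-0.286871i
d^1_{0,0}: k∈[0..1] ⇒ +0.333962 -0.666038 = -0.332076;  D = -0.332076+0.000000i
d^1_{1,0}: single k=0 term ⇒ -0.666980;  D = +0.602136-0.286871i
Y_1^{m'}(θ=0.9004,φ=3.1344) and Σ D·Y over m':
  (-0.6021-0.2869i)·(-0.2707-0.0019i)  (-0.3321+0.0000i)·(+0.3036+0.0000i)  (+0.6021-0.2869i)·(+0.2707-0.0019i)
Y_1^0(R⁻¹ n̂) = +0.224089+0.000000i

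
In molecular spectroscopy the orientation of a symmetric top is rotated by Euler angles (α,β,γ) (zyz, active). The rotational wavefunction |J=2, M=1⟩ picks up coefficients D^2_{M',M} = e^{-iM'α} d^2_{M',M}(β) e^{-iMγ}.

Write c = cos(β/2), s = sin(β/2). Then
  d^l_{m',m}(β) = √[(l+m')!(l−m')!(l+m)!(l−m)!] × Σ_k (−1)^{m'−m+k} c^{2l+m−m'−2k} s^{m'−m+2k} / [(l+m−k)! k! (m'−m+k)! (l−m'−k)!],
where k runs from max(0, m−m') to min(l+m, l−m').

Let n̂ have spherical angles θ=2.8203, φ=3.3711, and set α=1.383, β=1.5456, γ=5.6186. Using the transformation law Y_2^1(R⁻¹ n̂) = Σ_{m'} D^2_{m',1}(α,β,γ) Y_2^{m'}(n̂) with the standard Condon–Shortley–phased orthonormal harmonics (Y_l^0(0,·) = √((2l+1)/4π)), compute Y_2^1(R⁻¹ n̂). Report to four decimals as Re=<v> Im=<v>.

Re=0.0664 Im=0.0951

Need the full column D^2_{m',1} for m'=−2..2 at α=1.383, β=1.5456, γ=5.6186.
cos(β/2)=0.715959, sin(β/2)=0.698143
d^2_{-2,1}: single k=3 term ⇒ +0.487248;  D = -0.467043-0.138859i
d^2_{-1,1}: k∈[2..3] ⇒ +0.749524 -0.237562 = +0.511962;  D = -0.234954+0.454865i
d^2_{0,1}: k∈[1..2] ⇒ +0.627601 -0.596755 = +0.030846;  D = +0.024281+0.019024i
d^2_{1,1}: k∈[0..1] ⇒ +0.262756 -0.749524 = -0.486768;  D = -0.366464+0.320387i
d^2_{2,1}: single k=0 term ⇒ -0.512434;  D = +0.259326+0.441972i
Y_2^{m'}(θ=2.8203,φ=3.3711) and Σ D·Y over m':
  (-0.4670-0.1389i)·(+0.0345-0.0171i)  (-0.2350+0.4549i)·(+0.2254-0.0527i)  (+0.0243+0.0190i)·(+0.5364+0.0000i)  (-0.3665+0.3204i)·(-0.2254-0.0527i)  (+0.2593+0.4420i)·(+0.0345+0.0171i)
Y_2^1(R⁻¹ n̂) = +0.066408+0.095054i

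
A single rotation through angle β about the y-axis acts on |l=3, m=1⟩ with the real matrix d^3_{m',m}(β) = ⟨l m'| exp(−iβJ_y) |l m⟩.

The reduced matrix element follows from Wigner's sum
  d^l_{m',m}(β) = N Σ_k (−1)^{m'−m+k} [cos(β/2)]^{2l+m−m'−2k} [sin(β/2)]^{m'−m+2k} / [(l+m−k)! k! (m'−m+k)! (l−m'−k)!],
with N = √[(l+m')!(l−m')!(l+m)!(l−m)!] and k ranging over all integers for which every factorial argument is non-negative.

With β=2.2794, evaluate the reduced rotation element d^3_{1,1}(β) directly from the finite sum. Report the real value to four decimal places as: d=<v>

d=0.5177

d^3_{1,1}(β=2.2794) via Wigner's sum:
With c≡cos(β/2)=0.417867 and s≡sin(β/2)=0.908508, N=[24·2·24·2]^{1/2}=48.000000
k∈{0,1,2} keeps every argument non-negative
  k=0: (−1)^0·48.0000/(48)·0.4179^6·0.9085^0 = +0.005324
  k=1: (−1)^1·48.0000/(6)·0.4179^4·0.9085^2 = -0.201326
  k=2: (−1)^2·48.0000/(8)·0.4179^2·0.9085^4 = +0.713745
d^3_{1,1}(2.2794) = +0.005324 -0.201326 +0.713745 = +0.517742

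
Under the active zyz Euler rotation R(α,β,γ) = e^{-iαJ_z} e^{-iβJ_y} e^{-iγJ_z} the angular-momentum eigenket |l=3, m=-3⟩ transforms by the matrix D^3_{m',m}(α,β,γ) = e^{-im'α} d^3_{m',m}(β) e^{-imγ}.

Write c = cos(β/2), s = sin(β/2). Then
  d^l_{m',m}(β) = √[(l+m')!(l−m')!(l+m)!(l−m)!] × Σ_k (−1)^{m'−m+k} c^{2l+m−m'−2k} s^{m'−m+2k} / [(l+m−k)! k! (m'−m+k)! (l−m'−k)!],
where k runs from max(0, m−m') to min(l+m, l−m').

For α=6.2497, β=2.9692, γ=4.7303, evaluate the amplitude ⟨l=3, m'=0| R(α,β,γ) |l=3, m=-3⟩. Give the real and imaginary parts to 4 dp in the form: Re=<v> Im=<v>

Re=0.0002 Im=-0.0028

First d^3_{0,-3}(β=2.9692), then the phase factors e^{-i(0)α} and e^{-i(-3)γ}:
With c≡cos(β/2)=0.086090 and s≡sin(β/2)=0.996287, N=[6·6·1·720]^{1/2}=160.996894
The bounds max(0,m−m')=0 and min(l+m,l−m')=0 give 1 term
  k=0: (−1)^3·160.9969/(36)·0.0861^3·0.9963^3 = -0.002822
d^3_{0,-3}(2.9692) = -0.002822
D = (+1.000000+0.000000i)·(-0.002822)·(-0.053707+0.998557i) = +0.000152-0.002818i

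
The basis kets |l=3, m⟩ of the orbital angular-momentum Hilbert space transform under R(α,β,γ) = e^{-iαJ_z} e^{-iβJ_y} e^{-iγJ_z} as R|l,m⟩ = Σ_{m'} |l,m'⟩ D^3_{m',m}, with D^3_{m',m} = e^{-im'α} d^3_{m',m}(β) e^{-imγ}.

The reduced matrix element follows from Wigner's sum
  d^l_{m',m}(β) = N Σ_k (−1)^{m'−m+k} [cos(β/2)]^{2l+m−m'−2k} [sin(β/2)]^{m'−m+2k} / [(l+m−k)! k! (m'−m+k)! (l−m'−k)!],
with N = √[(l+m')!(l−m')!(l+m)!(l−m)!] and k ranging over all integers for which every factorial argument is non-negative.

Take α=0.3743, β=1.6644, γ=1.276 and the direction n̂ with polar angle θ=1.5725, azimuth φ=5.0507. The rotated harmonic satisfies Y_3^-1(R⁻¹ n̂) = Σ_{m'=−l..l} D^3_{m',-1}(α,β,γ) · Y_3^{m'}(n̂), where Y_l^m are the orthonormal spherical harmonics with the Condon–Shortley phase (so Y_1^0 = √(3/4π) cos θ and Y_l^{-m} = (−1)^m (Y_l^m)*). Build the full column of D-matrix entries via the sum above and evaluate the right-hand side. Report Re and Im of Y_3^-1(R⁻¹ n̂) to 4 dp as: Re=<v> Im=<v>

Need the full column D^3_{m',-1} for m'=−3..3 at α=0.3743, β=1.6644, γ=1.276.
cos(β/2)=0.673251, sin(β/2)=0.739414
d^3_{-3,-1}: single k=2 term ⇒ +0.435039;  D = -0.320472+0.294206i
d^3_{-2,-1}: k∈[1..2] ⇒ +0.323424 -0.780232 = -0.456809;  D = +0.200259-0.410573i
d^3_{-1,-1}: k∈[0..2] ⇒ +0.093124 -0.898613 +0.812936 = +0.007446;  D = -0.000591+0.007423i
d^3_{0,-1}: k∈[0..2] ⇒ -0.354293 +1.282053 -0.515474 = +0.412286;  D = +0.119788+0.394500i
d^3_{1,-1}: k∈[0..2] ⇒ +0.673960 -1.083914 +0.163428 = -0.246526;  D = -0.152915-0.193371i
d^3_{2,-1}: k∈[0..1] ⇒ -0.780232 +0.470561 = -0.309671;  D = -0.267593-0.155854i
d^3_{3,-1}: single k=0 term ⇒ +0.524748;  D = +0.518610+0.080025i
Y_3^{m'}(θ=1.5725,φ=5.0507) and Σ D·Y over m':
  (-0.3205+0.2942i)·(-0.3544-0.2202i)  (+0.2003-0.4106i)·(+0.0014-0.0011i)  (-0.0006+0.0074i)·(-0.1073-0.3049i)  (+0.1198+0.3945i)·(+0.0019+0.0000i)  (-0.1529-0.1934i)·(+0.1073-0.3049i)  (-0.2676-0.1559i)·(+0.0014+0.0011i)  (+0.5186+0.0800i)·(+0.3544-0.2202i)
Y_3^-1(R⁻¹ n̂) = +0.306600-0.094795i

Re=0.3066 Im=-0.0948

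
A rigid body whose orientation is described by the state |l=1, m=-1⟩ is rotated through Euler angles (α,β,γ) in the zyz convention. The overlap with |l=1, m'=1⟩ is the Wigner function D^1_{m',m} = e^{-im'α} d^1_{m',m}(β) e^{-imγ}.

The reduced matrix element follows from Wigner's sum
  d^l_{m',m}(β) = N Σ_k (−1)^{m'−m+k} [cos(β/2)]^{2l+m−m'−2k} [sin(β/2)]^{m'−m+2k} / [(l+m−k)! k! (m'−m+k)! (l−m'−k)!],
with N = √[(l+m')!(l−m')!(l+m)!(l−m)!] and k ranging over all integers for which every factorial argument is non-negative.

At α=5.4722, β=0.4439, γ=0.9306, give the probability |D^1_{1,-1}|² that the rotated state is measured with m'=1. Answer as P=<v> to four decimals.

P=0.0023

D^1_{1,-1}(5.4722,0.4439,0.9306) = e^{-i·1·5.4722}·d^1_{1,-1}(0.4439)·e^{-i·-1·0.9306}. Compute d first:
Half-angle: c=0.975470, s=0.220132. N=√(2·1·1·2)=2.000000
k∈{0} keeps every argument non-negative
  k=0: (−1)^2·2.0000/(2)·0.9755^0·0.2201^2 = +0.048458
d^1_{1,-1}(0.4439) = +0.048458
|D^1_{1,-1}|² = |d^1_{1,-1}(β)|² = (+0.048458)² = 0.002348 (the z-rotation phases have unit modulus)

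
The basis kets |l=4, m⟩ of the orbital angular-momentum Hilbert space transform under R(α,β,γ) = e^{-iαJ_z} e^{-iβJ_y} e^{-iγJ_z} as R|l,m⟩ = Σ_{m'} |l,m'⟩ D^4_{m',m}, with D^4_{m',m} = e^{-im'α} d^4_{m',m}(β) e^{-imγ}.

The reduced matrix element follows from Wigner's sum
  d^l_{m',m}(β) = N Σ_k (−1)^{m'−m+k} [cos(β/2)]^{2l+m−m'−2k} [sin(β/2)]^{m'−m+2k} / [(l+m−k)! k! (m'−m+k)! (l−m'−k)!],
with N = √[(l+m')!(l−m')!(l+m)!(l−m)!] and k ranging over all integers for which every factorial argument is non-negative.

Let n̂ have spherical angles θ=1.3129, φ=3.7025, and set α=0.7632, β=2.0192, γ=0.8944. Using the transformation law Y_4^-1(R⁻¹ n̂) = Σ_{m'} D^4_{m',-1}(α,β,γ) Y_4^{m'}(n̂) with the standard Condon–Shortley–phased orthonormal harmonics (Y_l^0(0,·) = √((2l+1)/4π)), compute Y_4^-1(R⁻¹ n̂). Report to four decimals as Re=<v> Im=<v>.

Need the full column D^4_{m',-1} for m'=−4..4 at α=0.7632, β=2.0192, γ=0.8944.
cos(β/2)=0.532199, sin(β/2)=0.846619
d^4_{-4,-1}: single k=3 term ⇒ +0.193879;  D = -0.134295-0.139835i
d^4_{-3,-1}: k∈[2..3] ⇒ +0.129268 -0.545216 = -0.415948;  D = +0.415574+0.017634i
d^4_{-2,-1}: k∈[1..3] ⇒ +0.043436 -0.549594 +0.927210 = +0.421052;  D = -0.316329+0.277886i
d^4_{-1,-1}: k∈[0..3] ⇒ +0.006436 -0.244294 +1.236434 -1.042982 = -0.044407;  D = +0.003850-0.044240i
d^4_{0,-1}: k∈[0..3] ⇒ -0.045785 +0.695188 -1.759258 +0.742003 = -0.367852;  D = -0.230271-0.286864i
d^4_{1,-1}: k∈[0..3] ⇒ +0.162863 -1.236434 +1.564473 -0.263939 = +0.226963;  D = +0.225012+0.029692i
d^4_{2,-1}: k∈[0..2] ⇒ -0.366396 +1.390816 -0.703926 = +0.320494;  D = +0.258590-0.189335i
d^4_{3,-1}: k∈[0..1] ⇒ +0.545216 -0.827842 = -0.282625;  D = -0.049373+0.278279i
d^4_{4,-1}: single k=0 term ⇒ -0.490634;  D = +0.271992+0.408340i
Y_4^{m'}(θ=1.3129,φ=3.7025) and Σ D·Y over m':
  (-0.1343-0.1398i)·(-0.2411-0.3025i)  (+0.4156+0.0176i)·(+0.0322+0.2868i)  (-0.3163+0.2779i)·(-0.0739+0.1535i)  (+0.0038-0.0442i)·(+0.2514-0.1579i)  (-0.2303-0.2869i)·(+0.1266+0.0000i)  (+0.2250+0.0297i)·(-0.2514-0.1579i)  (+0.2586-0.1893i)·(-0.0739-0.1535i)  (-0.0494+0.2783i)·(-0.0322+0.2868i)  (+0.2720+0.4083i)·(-0.2411+0.3025i)
Y_4^-1(R⁻¹ n̂) = -0.423389-0.031016i

Re=-0.4234 Im=-0.0310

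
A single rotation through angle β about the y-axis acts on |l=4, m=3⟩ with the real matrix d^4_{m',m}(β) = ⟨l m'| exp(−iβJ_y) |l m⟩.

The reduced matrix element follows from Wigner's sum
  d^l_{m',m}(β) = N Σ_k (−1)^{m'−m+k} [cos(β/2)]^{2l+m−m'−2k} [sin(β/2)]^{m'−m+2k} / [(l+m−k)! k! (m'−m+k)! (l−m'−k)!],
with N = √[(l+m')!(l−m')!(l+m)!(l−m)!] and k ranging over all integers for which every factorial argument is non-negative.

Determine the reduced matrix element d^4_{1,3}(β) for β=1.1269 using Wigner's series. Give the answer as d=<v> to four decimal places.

d^4_{1,3}(β=1.1269) via Wigner's sum:
Half-angle: c=0.845417, s=0.534106. N=√(120·6·5040·1)=1904.940944
Admissible k: 2..3 (factorial args all ≥0)
  k=2: (−1)^0·1904.9409/(240)·0.8454^6·0.5341^2 = +0.826709
  k=3: (−1)^1·1904.9409/(144)·0.8454^4·0.5341^4 = -0.549938
d^4_{1,3}(1.1269) = +0.826709 -0.549938 = +0.276771

d=0.2768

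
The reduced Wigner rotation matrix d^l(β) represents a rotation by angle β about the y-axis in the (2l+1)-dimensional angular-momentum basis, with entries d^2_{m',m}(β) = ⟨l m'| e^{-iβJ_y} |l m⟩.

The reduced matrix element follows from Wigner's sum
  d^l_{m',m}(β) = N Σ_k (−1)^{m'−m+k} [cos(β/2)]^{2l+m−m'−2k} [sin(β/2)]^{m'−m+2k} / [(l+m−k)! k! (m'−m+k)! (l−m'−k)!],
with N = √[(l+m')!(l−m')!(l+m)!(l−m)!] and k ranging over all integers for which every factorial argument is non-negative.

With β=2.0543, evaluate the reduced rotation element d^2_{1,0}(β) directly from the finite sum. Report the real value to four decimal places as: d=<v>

d^2_{1,0}(β=2.0543) via Wigner's sum:
With c≡cos(β/2)=0.517260 and s≡sin(β/2)=0.855828, N=[6·1·2·2]^{1/2}=4.898979
The bounds max(0,m−m')=0 and min(l+m,l−m')=1 give 2 terms
  k=0: (−1)^1·4.8990/(2)·0.5173^3·0.8558^1 = -0.290128
  k=1: (−1)^2·4.8990/(2)·0.5173^1·0.8558^3 = +0.794227
d^2_{1,0}(2.0543) = -0.290128 +0.794227 = +0.504099

d=0.5041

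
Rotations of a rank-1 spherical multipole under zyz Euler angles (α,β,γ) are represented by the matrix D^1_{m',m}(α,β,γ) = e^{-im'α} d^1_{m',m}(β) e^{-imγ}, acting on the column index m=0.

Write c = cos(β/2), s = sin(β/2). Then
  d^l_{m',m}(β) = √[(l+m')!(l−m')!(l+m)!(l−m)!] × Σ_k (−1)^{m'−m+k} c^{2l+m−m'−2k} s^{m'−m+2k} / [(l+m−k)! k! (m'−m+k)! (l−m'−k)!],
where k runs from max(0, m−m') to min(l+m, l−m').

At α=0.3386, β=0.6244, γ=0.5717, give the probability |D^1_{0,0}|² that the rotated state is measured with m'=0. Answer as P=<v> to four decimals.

D^1_{0,0}(0.3386,0.6244,0.5717) = e^{-i·0·0.3386}·d^1_{0,0}(0.6244)·e^{-i·0·0.5717}. Compute d first:
c=cos(0.6244/2)=0.951660, s=sin(0.6244/2)=0.307153; N=√[1·1·1·1]=1.000000
The bounds max(0,m−m')=0 and min(l+m,l−m')=1 give 2 terms
  k=0: (−1)^0·1.0000/(1)·0.9517^2·0.3072^0 = +0.905657
  k=1: (−1)^1·1.0000/(1)·0.9517^0·0.3072^2 = -0.094343
d^1_{0,0}(0.6244) = +0.905657 -0.094343 = +0.811314
|D^1_{0,0}|² = |d^1_{0,0}(β)|² = (+0.811314)² = 0.658230 (the z-rotation phases have unit modulus)

P=0.6582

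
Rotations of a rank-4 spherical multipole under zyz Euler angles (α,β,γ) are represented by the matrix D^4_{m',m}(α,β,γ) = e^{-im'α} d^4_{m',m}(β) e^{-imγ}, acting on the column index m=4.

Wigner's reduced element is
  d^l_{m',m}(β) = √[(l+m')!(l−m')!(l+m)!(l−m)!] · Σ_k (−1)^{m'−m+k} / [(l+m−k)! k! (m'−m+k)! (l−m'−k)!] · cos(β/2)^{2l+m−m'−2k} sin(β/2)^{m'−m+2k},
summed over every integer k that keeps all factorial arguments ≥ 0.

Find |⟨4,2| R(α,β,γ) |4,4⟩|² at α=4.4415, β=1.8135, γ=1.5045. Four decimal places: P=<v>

P=0.0323

Split into d^4_{2,4}(β=1.8135) × two z-phases.
Half-angle: c=0.616308, s=0.787505. N=√(720·2·40320·1)=7619.763776
k: max(0,(4)−(2))=2 … min(4+(4),4−(2))=2
  k=2: (−1)^0·7619.7638/(1440)·0.6163^6·0.7875^2 = +0.179835
d^4_{2,4}(1.8135) = +0.179835
|D^4_{2,4}|² = |d^4_{2,4}(β)|² = (+0.179835)² = 0.032341 (the z-rotation phases have unit modulus)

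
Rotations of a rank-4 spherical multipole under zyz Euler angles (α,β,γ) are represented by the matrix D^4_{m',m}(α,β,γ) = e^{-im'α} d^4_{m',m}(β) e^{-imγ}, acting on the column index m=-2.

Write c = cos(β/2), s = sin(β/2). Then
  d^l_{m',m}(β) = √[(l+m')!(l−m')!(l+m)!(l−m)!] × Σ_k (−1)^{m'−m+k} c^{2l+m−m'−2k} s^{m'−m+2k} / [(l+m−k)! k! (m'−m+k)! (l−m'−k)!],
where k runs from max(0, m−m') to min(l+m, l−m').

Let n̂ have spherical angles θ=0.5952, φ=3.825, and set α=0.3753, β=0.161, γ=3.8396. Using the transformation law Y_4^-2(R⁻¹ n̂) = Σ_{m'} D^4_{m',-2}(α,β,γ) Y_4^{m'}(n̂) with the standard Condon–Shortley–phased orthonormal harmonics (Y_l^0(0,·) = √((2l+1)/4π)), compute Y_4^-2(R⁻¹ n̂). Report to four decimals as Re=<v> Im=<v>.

Re=0.2682 Im=0.3323

Need the full column D^4_{m',-2} for m'=−4..4 at α=0.3753, β=0.161, γ=3.8396.
cos(β/2)=0.996762, sin(β/2)=0.080413
d^4_{-4,-2}: single k=2 term ⇒ +0.033557;  D = -0.032560+0.008119i
d^4_{-3,-2}: k∈[1..2] ⇒ +0.294124 -0.005743 = +0.288381;  D = -0.234761+0.167484i
d^4_{-2,-2}: k∈[0..2] ⇒ +0.974385 -0.076100 +0.000619 = +0.898904;  D = -0.489473+0.753953i
d^4_{-1,-2}: k∈[0..2] ⇒ -0.333505 +0.010853 -0.000047 = -0.322699;  D = +0.064274-0.316233i
d^4_{0,-2}: k∈[0..2] ⇒ +0.060162 -0.001044 +0.000003 = +0.059120;  D = +0.010281+0.058220i
d^4_{1,-2}: k∈[0..2] ⇒ -0.007235 +0.000071 -0.000000 = -0.007165;  D = -0.003745-0.006108i
d^4_{2,-2}: k∈[0..2] ⇒ +0.000619 -0.000003 +0.000000 = +0.000616;  D = +0.000492+0.000370i
d^4_{3,-2}: k∈[0..1] ⇒ -0.000037 +0.000000 = -0.000037;  D = -0.000036-0.000010i
d^4_{4,-2}: single k=0 term ⇒ +0.000001;  D = +0.000001-0.000000i
Y_4^{m'}(θ=0.5952,φ=3.825) and Σ D·Y over m':
  (-0.0326+0.0081i)·(-0.0401-0.0173i)  (-0.2348+0.1675i)·(+0.0843+0.1621i)  (-0.4895+0.7540i)·(+0.0809-0.3913i)  (+0.0643-0.3162i)·(-0.3065+0.2496i)  (+0.0103+0.0582i)·(-0.1180+0.0000i)  (-0.0037-0.0061i)·(+0.3065+0.2496i)  (+0.0005+0.0004i)·(+0.0809+0.3913i)  (-0.0000-0.0000i)·(-0.0843+0.1621i)  (+0.0000-0.0000i)·(-0.0401+0.0173i)
Y_4^-2(R⁻¹ n̂) = +0.268190+0.332340i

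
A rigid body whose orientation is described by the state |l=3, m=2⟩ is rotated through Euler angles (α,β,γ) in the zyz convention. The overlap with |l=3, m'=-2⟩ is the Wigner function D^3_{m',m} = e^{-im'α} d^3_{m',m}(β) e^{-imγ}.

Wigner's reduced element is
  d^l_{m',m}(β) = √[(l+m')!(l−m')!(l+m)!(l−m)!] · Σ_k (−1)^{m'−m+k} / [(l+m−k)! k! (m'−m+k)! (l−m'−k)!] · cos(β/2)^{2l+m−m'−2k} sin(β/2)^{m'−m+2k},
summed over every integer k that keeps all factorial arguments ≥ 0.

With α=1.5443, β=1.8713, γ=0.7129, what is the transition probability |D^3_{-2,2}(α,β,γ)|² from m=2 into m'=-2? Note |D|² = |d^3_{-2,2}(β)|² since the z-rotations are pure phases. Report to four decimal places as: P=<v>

First d^3_{-2,2}(β=1.8713), then the phase factors e^{-i(-2)α} and e^{-i(2)γ}:
c=cos(1.8713/2)=0.593295, s=sin(1.8713/2)=0.804985; N=√[1·120·120·1]=120.000000
The bounds max(0,m−m')=4 and min(l+m,l−m')=5 give 2 terms
  k=4: (−1)^0·120.0000/(24)·0.5933^2·0.8050^4 = +0.739031
  k=5: (−1)^1·120.0000/(120)·0.5933^0·0.8050^6 = -0.272099
d^3_{-2,2}(1.8713) = +0.739031 -0.272099 = +0.466933
|D^3_{-2,2}|² = |d^3_{-2,2}(β)|² = (+0.466933)² = 0.218026 (the z-rotation phases have unit modulus)

P=0.2180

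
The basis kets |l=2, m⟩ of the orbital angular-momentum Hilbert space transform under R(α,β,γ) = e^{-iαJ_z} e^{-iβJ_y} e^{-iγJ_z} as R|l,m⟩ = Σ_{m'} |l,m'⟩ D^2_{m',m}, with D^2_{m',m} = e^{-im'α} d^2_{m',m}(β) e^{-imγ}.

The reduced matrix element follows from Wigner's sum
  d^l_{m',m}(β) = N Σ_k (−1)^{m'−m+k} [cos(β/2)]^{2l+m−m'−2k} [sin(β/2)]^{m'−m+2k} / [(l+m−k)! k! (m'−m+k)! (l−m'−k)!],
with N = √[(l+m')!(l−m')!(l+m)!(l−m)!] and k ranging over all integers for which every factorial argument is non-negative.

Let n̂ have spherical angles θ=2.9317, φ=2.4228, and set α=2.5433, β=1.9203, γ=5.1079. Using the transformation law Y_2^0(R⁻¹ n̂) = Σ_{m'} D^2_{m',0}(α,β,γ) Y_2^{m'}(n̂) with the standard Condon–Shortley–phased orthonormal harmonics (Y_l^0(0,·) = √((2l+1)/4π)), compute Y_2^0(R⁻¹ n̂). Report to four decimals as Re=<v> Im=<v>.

Need the full column D^2_{m',0} for m'=−2..2 at α=2.5433, β=1.9203, γ=5.1079.
cos(β/2)=0.573397, sin(β/2)=0.819278
d^2_{-2,0}: single k=2 term ⇒ +0.540566;  D = +0.197598-0.503157i
d^2_{-1,0}: k∈[1..2] ⇒ +0.378332 -0.772368 = -0.394036;  D = +0.325591-0.221934i
d^2_{0,0}: k∈[0..2] ⇒ +0.108099 -0.882741 +0.450531 = -0.324111;  D = -0.324111+0.000000i
d^2_{1,0}: k∈[0..1] ⇒ -0.378332 +0.772368 = +0.394036;  D = -0.325591-0.221934i
d^2_{2,0}: single k=0 term ⇒ +0.540566;  D = +0.197598+0.503157i
Y_2^{m'}(θ=2.9317,φ=2.4228) and Σ D·Y over m':
  (+0.1976-0.5032i)·(+0.0022+0.0166i)  (+0.3256-0.2219i)·(+0.1185+0.1037i)  (-0.3241+0.0000i)·(+0.5897+0.0000i)  (-0.3256-0.2219i)·(-0.1185+0.1037i)  (+0.1976+0.5032i)·(+0.0022-0.0166i)
Y_2^0(R⁻¹ n̂) = -0.050358+0.000000i

Re=-0.0504 Im=0.0000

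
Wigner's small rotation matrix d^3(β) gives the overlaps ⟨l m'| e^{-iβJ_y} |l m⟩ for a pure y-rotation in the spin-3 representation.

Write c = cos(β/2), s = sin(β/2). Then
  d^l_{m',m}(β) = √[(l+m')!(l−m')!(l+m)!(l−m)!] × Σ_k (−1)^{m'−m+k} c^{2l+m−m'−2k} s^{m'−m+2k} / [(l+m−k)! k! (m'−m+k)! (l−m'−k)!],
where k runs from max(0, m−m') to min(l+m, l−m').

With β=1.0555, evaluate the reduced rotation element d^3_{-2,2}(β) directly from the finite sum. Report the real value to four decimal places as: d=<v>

d=0.2237

d^3_{-2,2}(β=1.0555) via Wigner's sum:
c=cos(1.0555/2)=0.863942, s=sin(1.0555/2)=0.503591; N=√[1·120·120·1]=120.000000
The bounds max(0,m−m')=4 and min(l+m,l−m')=5 give 2 terms
  k=4: (−1)^0·120.0000/(24)·0.8639^2·0.5036^4 = +0.240022
  k=5: (−1)^1·120.0000/(120)·0.8639^0·0.5036^6 = -0.016310
d^3_{-2,2}(1.0555) = +0.240022 -0.016310 = +0.223711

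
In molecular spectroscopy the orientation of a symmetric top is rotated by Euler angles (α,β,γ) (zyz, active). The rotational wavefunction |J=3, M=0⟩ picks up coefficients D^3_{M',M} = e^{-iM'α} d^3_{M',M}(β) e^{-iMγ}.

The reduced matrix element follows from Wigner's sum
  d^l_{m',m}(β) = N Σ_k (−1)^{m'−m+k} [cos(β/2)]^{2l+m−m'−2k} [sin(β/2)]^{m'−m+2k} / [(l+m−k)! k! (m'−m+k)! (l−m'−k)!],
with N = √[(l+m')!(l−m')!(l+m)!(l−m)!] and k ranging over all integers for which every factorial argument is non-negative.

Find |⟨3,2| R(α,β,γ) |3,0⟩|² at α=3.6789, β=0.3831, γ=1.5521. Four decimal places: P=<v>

Split into d^3_{2,0}(β=0.3831) × two z-phases.
With c≡cos(β/2)=0.981710 and s≡sin(β/2)=0.190381, N=[120·1·6·6]^{1/2}=65.726707
The bounds max(0,m−m')=0 and min(l+m,l−m')=1 give 2 terms
  k=0: (−1)^2·65.7267/(12)·0.9817^4·0.1904^2 = +0.184391
  k=1: (−1)^3·65.7267/(12)·0.9817^2·0.1904^4 = -0.006935
d^3_{2,0}(0.3831) = +0.184391 -0.006935 = +0.177457
|D^3_{2,0}|² = |d^3_{2,0}(β)|² = (+0.177457)² = 0.031491 (the z-rotation phases have unit modulus)

P=0.0315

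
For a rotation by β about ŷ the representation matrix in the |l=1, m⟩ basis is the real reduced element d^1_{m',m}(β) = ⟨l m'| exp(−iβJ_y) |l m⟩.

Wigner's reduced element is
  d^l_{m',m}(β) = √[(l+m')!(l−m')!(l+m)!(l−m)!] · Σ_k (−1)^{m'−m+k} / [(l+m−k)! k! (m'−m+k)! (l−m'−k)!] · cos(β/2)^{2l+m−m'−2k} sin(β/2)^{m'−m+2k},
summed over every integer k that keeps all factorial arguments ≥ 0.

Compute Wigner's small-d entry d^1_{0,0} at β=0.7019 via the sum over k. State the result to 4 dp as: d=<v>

d=0.7636

d^1_{0,0}(β=0.7019) via Wigner's sum:
Half-angle: c=0.939047, s=0.343790. N=√(1·1·1·1)=1.000000
The bounds max(0,m−m')=0 and min(l+m,l−m')=1 give 2 terms
  k=0: (−1)^0·1.0000/(1)·0.9390^2·0.3438^0 = +0.881808
  k=1: (−1)^1·1.0000/(1)·0.9390^0·0.3438^2 = -0.118192
d^1_{0,0}(0.7019) = +0.881808 -0.118192 = +0.763617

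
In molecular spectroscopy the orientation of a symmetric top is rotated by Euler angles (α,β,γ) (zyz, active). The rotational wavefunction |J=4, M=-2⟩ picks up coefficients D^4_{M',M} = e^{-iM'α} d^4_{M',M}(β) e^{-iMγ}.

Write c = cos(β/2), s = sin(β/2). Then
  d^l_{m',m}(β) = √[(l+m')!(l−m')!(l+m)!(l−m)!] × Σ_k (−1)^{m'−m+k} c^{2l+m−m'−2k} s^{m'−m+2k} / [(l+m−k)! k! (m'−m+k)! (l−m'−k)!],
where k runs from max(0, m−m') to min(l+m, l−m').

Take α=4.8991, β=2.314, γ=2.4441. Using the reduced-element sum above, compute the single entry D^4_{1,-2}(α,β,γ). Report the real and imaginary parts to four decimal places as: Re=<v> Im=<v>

D^4_{1,-2}(4.8991,2.314,2.4441) = e^{-i·1·4.8991}·d^4_{1,-2}(2.314)·e^{-i·-2·2.4441}. Compute d first:
With c≡cos(β/2)=0.402088 and s≡sin(β/2)=0.915601, N=[120·6·2·720]^{1/2}=1018.233765
Admissible k: 0..2 (factorial args all ≥0)
  k=0: (−1)^3·1018.2338/(72)·0.4021^5·0.9156^3 = -0.114088
  k=1: (−1)^4·1018.2338/(48)·0.4021^3·0.9156^5 = +0.887363
  k=2: (−1)^5·1018.2338/(240)·0.4021^1·0.9156^7 = -0.920240
d^4_{1,-2}(2.314) = -0.114088 +0.887363 -0.920240 = -0.146965
Attach z-rotation phases: D = e^{-i(1)(4.8991)}·(-0.146965)·e^{-i(-2)(2.4441)} = -0.146957+0.001602i

Re=-0.1470 Im=0.0016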